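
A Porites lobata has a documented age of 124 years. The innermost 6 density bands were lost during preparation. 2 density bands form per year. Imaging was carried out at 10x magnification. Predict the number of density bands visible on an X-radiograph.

124 years at 2 density bands per year gives 124 × 2 = 248 density bands.
Subtracting the 6 density bands not captured gives 248 − 6 = 242 density bands in the record.

242 density bands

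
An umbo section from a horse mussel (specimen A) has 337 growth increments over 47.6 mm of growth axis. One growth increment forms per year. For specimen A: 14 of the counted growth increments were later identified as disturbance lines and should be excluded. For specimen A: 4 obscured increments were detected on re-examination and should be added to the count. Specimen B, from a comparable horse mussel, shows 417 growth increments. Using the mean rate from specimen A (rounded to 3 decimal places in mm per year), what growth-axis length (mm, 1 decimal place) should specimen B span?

60.9 mm

Specimen A: adjusted count: 337 − 14 + 4 = 327 growth increments.
A: 47.6 mm over 327 years gives 47.6 / 327 ≈ 0.146 mm/yr.
B's length ≈ 0.146 × 417 = 60.9 mm.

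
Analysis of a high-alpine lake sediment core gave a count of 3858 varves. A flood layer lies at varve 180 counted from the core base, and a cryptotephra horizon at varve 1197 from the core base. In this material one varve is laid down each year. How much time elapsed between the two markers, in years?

1017 yr

The two markers are separated by 1197 − 180 = 1017 varves.
That is 1017 years at one varve per year.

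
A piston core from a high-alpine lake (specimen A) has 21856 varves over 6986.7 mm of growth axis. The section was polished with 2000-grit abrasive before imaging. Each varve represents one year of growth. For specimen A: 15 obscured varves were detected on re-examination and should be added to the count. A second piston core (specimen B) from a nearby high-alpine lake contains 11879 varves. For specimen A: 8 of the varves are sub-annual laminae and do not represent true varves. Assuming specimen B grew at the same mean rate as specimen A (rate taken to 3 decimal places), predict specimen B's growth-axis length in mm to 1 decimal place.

3801.3 mm

Specimen A: true varve count = 21856 − 8 + 15 = 21863.
A: Extension rate ≈ 6986.7 / 21863 = 0.320 mm/year.
For B, 0.320 mm/year × 11879 years = 3801.3 mm.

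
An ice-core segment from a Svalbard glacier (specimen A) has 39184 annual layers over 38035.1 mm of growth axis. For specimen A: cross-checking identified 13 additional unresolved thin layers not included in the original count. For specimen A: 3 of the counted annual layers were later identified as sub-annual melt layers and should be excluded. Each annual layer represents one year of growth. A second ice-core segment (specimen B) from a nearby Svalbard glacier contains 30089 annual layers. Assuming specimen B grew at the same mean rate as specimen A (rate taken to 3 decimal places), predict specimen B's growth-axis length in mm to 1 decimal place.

Specimen A: adjusted count: 39184 − 3 + 13 = 39194 annual layers.
A: Mean rate = 38035.1 mm / 39194 years ≈ 0.970 mm/yr.
For B, 0.970 mm/year × 30089 years = 29186.3 mm.

29186.3 mm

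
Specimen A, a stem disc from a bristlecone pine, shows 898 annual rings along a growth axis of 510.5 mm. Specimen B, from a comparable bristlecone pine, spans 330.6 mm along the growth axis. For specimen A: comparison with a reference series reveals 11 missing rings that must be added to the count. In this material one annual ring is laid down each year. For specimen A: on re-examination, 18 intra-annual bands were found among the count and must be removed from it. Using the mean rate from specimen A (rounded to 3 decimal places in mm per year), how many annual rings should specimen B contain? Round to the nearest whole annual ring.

Specimen A: true annual ring count = 898 − 18 + 11 = 891.
A: 510.5 mm over 891 years gives 510.5 / 891 ≈ 0.573 mm/yr.
For B, 330.6 / 0.573 = 576.96 years ≈ 577 annual rings.

577 annual rings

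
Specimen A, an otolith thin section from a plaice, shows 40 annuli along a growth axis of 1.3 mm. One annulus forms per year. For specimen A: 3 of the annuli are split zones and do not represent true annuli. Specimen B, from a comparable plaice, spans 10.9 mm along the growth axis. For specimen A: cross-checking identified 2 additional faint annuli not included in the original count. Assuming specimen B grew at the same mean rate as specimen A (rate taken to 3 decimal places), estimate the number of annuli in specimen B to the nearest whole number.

330 annuli

Specimen A: correcting the raw count gives 40 − 3 + 2 = 39 true annuli.
A: Mean rate = 1.3 mm / 39 years ≈ 0.033 mm per year.
For B, 10.9 / 0.033 = 330.30 years ≈ 330 annuli.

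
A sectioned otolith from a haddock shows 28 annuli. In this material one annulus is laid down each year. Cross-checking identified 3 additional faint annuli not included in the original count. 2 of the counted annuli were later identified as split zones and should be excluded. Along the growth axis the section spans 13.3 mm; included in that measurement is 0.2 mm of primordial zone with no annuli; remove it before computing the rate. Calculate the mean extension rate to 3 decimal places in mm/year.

0.452 mm/year

Correcting the raw count gives 28 − 2 + 3 = 29 true annuli.
The growth record spans 13.3 − 0.2 = 13.1 mm.
Mean rate = 13.1 mm / 29 years ≈ 0.452 mm/year.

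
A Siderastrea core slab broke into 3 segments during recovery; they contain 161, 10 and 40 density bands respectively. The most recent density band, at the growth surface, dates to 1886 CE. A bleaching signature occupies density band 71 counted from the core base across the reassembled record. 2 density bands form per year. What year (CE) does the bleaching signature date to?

1816 CE

Total density bands = 161 + 10 + 40 = 211.
Between density band 71 and the growth surface there are 211 − 71 = 140 density bands.
140 density bands at 2 per year is 140 / 2 = 70 years.
The density band at the growth surface is 1886 CE, so the bleaching signature dates to 1886 − 70 = 1816 CE.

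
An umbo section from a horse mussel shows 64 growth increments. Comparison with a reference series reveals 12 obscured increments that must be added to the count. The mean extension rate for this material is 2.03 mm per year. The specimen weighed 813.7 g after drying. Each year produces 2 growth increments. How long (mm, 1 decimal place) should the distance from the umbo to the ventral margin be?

True growth increment count = 64 + 12 = 76.
76 growth increments at 2 per year is 76 / 2 = 38 years.
Length ≈ 2.03 × 38 = 77.1 mm.

77.1 mm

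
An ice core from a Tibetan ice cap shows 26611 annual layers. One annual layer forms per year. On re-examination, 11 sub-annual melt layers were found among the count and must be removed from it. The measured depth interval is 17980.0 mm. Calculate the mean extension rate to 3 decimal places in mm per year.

0.676 mm per year

True annual layer count = 26611 − 11 = 26600.
Extension rate ≈ 17980.0 / 26600 = 0.676 mm per year.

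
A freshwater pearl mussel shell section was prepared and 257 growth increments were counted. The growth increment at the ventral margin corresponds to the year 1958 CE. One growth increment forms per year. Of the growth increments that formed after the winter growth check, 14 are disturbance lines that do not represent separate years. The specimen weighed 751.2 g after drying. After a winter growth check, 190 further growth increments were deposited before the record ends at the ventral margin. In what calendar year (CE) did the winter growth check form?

190 growth increments post-date the winter growth check.
190 − 14 false = 176 true growth increments after the winter growth check.
Counting back 176 years from 1958 CE places the winter growth check in 1958 − 176 = 1782 CE.

1782 CE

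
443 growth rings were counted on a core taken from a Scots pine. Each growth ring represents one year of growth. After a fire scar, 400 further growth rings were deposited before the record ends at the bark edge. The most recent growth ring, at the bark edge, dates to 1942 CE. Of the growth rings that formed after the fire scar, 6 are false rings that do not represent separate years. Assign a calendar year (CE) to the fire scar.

1548 CE

There are 400 growth rings younger than the fire scar.
Excluding 6 false growth rings: 400 − 6 = 394.
1942 − 394 = 1548 CE.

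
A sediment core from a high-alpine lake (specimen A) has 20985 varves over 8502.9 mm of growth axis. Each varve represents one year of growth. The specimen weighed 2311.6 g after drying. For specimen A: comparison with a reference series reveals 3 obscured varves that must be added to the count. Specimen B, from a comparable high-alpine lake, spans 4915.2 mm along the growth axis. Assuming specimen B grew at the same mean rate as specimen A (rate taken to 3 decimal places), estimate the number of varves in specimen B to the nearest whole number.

Specimen A: true varve count = 20985 + 3 = 20988.
A: 8502.9 mm over 20988 years gives 8502.9 / 20988 ≈ 0.405 mm/year.
Specimen B: 4915.2 mm / 0.405 mm per year = 12136.30 years ≈ 12136 varves.

12136 varves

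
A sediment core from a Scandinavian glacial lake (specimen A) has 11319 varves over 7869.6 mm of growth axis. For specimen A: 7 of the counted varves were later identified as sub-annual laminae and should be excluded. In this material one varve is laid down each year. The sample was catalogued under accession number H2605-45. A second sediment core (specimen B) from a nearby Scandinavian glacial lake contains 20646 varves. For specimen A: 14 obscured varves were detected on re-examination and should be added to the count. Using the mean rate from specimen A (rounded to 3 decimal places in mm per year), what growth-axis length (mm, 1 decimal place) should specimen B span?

Specimen A: after corrections the count is 11319 − 7 + 14 = 11326 varves.
A: Mean rate = 7869.6 mm / 11326 years ≈ 0.695 mm/yr.
Length of B = 0.695 × 20646 = 14349.0 mm.

14349.0 mm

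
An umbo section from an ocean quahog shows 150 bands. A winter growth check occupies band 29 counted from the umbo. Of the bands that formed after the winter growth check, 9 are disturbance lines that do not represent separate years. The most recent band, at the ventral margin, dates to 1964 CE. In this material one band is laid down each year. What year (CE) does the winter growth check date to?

1852 CE

150 − 29 = 121 bands lie beyond the winter growth check toward the ventral margin.
Removing the 9 false bands leaves 121 − 9 = 112 true bands beyond the winter growth check.
The band at the ventral margin is 1964 CE, so the winter growth check dates to 1964 − 112 = 1852 CE.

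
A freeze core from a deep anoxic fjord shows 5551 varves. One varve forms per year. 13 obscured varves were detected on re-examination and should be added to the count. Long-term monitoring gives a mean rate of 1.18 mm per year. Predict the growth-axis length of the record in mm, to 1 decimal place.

True varve count = 5551 + 13 = 5564.
5564 years at 1.18 mm/year gives 1.18 × 5564 = 6565.5 mm.

6565.5 mm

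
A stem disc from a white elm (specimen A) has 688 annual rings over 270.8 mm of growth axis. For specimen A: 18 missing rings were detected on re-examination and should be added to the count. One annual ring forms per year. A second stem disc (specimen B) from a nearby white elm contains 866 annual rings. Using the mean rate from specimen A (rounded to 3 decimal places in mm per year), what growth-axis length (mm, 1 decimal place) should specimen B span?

332.5 mm

Specimen A: true annual ring count = 688 + 18 = 706.
A: Extension rate ≈ 270.8 / 706 = 0.384 mm/year.
Length of B = 0.384 × 866 = 332.5 mm.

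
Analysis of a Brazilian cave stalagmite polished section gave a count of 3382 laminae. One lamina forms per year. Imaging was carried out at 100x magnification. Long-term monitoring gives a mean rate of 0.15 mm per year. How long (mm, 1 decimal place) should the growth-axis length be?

507.3 mm

The record spans 3382 years at 0.15 mm per year.
3382 years at 0.15 mm/year gives 0.15 × 3382 = 507.3 mm.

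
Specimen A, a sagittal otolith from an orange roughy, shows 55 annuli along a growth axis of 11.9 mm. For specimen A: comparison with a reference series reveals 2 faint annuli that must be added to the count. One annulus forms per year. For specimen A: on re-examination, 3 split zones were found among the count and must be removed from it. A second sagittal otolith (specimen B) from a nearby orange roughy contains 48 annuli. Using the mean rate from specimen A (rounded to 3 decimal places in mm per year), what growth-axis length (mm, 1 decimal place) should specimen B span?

Specimen A: correcting the raw count gives 55 − 3 + 2 = 54 true annuli.
A: 11.9 mm over 54 years gives 11.9 / 54 ≈ 0.220 mm/yr.
For B, 0.220 mm/year × 48 years = 10.6 mm.

10.6 mm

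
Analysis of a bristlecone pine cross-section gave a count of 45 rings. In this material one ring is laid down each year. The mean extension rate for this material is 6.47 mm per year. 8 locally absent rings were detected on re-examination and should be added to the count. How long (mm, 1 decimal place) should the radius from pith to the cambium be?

342.9 mm

True ring count = 45 + 8 = 53.
53 years at 6.47 mm/year gives 6.47 × 53 = 342.9 mm.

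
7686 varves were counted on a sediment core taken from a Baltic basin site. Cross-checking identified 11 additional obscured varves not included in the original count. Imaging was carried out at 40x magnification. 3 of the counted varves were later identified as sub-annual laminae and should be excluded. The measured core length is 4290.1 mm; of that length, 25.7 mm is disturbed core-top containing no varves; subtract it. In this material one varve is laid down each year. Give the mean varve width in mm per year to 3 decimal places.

True varve count = 7686 − 3 + 11 = 7694.
The growth record spans 4290.1 − 25.7 = 4264.4 mm.
Extension rate ≈ 4264.4 / 7694 = 0.554 mm per year.

0.554 mm per year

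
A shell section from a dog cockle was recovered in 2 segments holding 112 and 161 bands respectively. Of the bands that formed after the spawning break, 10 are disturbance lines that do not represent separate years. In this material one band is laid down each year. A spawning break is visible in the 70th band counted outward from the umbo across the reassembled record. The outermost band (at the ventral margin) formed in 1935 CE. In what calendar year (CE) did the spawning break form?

Total bands = 112 + 161 = 273.
Between band 70 and the ventral margin there are 273 − 70 = 203 bands.
Excluding 10 false bands: 203 − 10 = 193.
1935 − 193 = 1742 CE.

1742 CE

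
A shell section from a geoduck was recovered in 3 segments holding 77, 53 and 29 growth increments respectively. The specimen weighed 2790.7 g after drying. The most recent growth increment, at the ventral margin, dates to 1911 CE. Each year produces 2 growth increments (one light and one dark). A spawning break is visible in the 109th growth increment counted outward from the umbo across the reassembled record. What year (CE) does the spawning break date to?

1886 CE

Total growth increments = 77 + 53 + 29 = 159.
159 − 109 = 50 growth increments lie beyond the spawning break toward the ventral margin.
50 growth increments at 2 per year is 50 / 2 = 25 years.
1911 − 25 = 1886 CE.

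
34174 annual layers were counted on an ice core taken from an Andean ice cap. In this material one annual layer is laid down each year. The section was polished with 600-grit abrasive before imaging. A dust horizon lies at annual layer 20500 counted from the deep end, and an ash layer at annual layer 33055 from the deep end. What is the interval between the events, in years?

12555 years

Separation: 33055 − 20500 = 12555 annual layers.
That is 12555 years at one annual layer per year.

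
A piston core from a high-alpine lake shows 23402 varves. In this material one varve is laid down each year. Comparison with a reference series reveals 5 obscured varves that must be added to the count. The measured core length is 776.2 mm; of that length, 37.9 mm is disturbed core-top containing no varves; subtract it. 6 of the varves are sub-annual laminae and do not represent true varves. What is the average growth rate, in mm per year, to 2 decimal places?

Adjusted count: 23402 − 6 + 5 = 23401 varves.
Removing the 37.9 mm offcut leaves 776.2 − 37.9 = 738.3 mm.
Extension rate ≈ 738.3 / 23401 = 0.03 mm per year.

0.03 mm per year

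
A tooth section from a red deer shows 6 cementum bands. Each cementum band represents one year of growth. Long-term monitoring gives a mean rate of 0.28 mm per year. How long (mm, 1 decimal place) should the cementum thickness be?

6 years of growth are recorded.
6 years at 0.28 mm/year gives 0.28 × 6 = 1.7 mm.

1.7 mm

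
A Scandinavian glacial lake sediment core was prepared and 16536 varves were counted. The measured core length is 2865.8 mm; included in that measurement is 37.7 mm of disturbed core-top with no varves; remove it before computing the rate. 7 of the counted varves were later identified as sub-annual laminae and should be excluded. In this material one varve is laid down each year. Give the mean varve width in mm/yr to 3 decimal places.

After corrections the count is 16536 − 7 = 16529 varves.
Net length = 2865.8 − 37.7 = 2828.1 mm.
2828.1 mm over 16529 years gives 2828.1 / 16529 ≈ 0.171 mm/yr.

0.171 mm/yr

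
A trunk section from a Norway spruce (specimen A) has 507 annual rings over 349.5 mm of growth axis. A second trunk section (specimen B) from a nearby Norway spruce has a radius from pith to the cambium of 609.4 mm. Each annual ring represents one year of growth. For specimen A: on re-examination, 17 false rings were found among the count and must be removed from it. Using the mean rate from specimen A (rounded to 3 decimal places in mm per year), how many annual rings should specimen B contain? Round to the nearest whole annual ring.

855 annual rings

Specimen A: correcting the raw count gives 507 − 17 = 490 true annual rings.
A: Extension rate ≈ 349.5 / 490 = 0.713 mm per year.
For B, 609.4 / 0.713 = 854.70 years ≈ 855 annual rings.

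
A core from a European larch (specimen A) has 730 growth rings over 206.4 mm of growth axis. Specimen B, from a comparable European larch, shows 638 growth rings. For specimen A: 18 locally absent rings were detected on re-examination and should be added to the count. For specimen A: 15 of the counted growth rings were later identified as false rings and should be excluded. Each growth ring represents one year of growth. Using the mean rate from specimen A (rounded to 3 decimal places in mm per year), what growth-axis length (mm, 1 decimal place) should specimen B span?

Specimen A: correcting the raw count gives 730 − 15 + 18 = 733 true growth rings.
A: Mean rate = 206.4 mm / 733 years ≈ 0.282 mm per year.
Length of B = 0.282 × 638 = 179.9 mm.

179.9 mm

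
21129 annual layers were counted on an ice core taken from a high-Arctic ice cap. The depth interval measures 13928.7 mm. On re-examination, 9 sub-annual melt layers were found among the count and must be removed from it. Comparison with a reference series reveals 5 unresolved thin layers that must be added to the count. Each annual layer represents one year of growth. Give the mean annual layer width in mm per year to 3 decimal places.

Adjusted count: 21129 − 9 + 5 = 21125 annual layers.
Extension rate ≈ 13928.7 / 21125 = 0.659 mm per year.

0.659 mm per year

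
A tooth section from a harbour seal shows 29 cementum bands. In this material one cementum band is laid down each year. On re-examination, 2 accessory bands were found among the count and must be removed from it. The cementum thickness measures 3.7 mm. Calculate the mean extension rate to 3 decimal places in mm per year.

0.137 mm per year

True cementum band count = 29 − 2 = 27.
Extension rate ≈ 3.7 / 27 = 0.137 mm per year.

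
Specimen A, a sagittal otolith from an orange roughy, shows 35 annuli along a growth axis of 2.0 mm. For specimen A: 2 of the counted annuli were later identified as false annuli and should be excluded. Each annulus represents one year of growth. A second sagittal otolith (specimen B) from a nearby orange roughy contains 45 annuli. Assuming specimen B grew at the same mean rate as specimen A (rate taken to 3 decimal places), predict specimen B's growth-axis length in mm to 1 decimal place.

2.7 mm

Specimen A: correcting the raw count gives 35 − 2 = 33 true annuli.
A: Extension rate ≈ 2.0 / 33 = 0.061 mm per year.
For B, 0.061 mm/year × 45 years = 2.7 mm.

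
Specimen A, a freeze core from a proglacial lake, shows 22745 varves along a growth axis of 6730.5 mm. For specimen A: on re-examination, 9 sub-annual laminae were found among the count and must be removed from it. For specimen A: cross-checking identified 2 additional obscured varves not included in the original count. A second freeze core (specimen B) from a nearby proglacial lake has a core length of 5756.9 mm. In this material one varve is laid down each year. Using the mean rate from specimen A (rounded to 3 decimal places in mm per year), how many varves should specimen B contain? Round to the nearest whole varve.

Specimen A: after corrections the count is 22745 − 9 + 2 = 22738 varves.
A: Extension rate ≈ 6730.5 / 22738 = 0.296 mm/year.
Specimen B: 5756.9 mm / 0.296 mm per year = 19448.99 years ≈ 19449 varves.

19449 varves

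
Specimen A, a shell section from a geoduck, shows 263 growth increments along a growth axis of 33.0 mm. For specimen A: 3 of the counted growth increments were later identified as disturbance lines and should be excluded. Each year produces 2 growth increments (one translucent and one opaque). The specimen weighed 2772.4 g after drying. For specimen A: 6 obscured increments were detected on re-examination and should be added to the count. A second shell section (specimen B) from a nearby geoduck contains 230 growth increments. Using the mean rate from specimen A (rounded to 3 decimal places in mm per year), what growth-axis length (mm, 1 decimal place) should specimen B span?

Specimen A: adjusted count: 263 − 3 + 6 = 266 growth increments.
Specimen A: with 2 growth increments per year, 266 / 2 = 133 years.
A: 33.0 mm over 133 years gives 33.0 / 133 ≈ 0.248 mm/year.
Specimen B: dividing by 2 growth increments per year: 230 / 2 = 115 years. For B, 0.248 mm/year × 115 years = 28.5 mm.

28.5 mm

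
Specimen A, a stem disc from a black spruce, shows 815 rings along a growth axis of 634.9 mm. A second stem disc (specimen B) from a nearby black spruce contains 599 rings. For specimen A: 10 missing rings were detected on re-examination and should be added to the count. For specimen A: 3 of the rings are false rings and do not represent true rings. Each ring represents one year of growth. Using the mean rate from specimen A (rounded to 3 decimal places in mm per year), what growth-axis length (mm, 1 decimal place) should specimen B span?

462.4 mm

Specimen A: correcting the raw count gives 815 − 3 + 10 = 822 true rings.
A: Extension rate ≈ 634.9 / 822 = 0.772 mm/yr.
For B, 0.772 mm/year × 599 years = 462.4 mm.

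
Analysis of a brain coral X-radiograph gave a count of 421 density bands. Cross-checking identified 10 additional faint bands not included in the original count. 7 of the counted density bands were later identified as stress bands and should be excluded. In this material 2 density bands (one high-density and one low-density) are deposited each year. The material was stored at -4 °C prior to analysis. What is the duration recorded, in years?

212 years

Correcting the raw count gives 421 − 7 + 10 = 424 true density bands.
424 density bands at 2 per year is 424 / 2 = 212 years.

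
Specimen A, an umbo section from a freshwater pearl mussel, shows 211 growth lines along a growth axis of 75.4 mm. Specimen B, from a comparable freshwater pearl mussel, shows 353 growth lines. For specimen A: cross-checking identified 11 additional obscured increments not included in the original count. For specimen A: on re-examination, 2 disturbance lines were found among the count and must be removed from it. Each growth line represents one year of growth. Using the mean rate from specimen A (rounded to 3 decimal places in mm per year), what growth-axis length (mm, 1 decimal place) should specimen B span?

121.1 mm

Specimen A: correcting the raw count gives 211 − 2 + 11 = 220 true growth lines.
A: Mean rate = 75.4 mm / 220 years ≈ 0.343 mm/yr.
For B, 0.343 mm/year × 353 years = 121.1 mm.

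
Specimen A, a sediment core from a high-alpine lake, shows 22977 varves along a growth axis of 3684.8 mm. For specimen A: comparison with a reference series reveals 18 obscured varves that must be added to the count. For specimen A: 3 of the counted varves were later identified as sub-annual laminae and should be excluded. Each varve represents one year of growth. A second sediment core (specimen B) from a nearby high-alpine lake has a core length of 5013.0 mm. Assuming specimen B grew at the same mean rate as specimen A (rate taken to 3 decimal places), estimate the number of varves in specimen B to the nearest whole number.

31331 varves

Specimen A: after corrections the count is 22977 − 3 + 18 = 22992 varves.
A: Extension rate ≈ 3684.8 / 22992 = 0.160 mm/yr.
B spans 5013.0 / 0.160 = 31331.25 years ≈ 31331 varves.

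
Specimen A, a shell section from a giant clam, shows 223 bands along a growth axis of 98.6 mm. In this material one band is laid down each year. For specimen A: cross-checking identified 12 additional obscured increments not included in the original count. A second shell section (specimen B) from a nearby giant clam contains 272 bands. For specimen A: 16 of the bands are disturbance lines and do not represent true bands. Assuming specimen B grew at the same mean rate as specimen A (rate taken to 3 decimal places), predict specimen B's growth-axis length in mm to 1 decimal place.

122.4 mm

Specimen A: adjusted count: 223 − 16 + 12 = 219 bands.
A: 98.6 mm over 219 years gives 98.6 / 219 ≈ 0.450 mm/yr.
For B, 0.450 mm/year × 272 years = 122.4 mm.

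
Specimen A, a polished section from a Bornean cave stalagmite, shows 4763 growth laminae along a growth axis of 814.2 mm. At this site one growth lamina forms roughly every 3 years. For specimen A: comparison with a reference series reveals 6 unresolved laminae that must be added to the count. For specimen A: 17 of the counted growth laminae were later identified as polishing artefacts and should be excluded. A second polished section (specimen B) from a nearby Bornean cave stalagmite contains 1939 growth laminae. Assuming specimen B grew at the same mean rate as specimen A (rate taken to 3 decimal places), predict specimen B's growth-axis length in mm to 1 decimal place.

331.6 mm

Specimen A: after corrections the count is 4763 − 17 + 6 = 4752 growth laminae.
Specimen A: at 3 years per growth lamina, 4752 × 3 = 14256 years.
A: Extension rate ≈ 814.2 / 14256 = 0.057 mm per year.
Specimen B: 1939 growth laminae at 3 years each span 1939 × 3 = 5817 years. Length of B = 0.057 × 5817 = 331.6 mm.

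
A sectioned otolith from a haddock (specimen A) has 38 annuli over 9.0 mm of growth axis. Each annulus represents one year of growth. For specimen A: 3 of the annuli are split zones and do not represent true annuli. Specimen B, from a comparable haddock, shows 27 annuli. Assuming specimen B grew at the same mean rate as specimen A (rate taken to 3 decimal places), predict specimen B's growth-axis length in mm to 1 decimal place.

6.9 mm

Specimen A: correcting the raw count gives 38 − 3 = 35 true annuli.
A: Mean rate = 9.0 mm / 35 years ≈ 0.257 mm per year.
For B, 0.257 mm/year × 27 years = 6.9 mm.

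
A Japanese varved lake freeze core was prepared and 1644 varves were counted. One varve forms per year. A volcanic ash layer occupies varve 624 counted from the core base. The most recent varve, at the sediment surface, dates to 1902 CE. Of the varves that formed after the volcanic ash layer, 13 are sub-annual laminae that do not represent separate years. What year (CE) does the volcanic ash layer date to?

895 CE

Between varve 624 and the sediment surface there are 1644 − 624 = 1020 varves.
Removing the 13 false varves leaves 1020 − 13 = 1007 true varves beyond the volcanic ash layer.
1902 − 1007 = 895 CE.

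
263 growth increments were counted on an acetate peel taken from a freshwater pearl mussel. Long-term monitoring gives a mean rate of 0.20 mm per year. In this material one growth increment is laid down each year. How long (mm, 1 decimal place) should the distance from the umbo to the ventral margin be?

263 years of growth are recorded.
Predicted length = 0.20 mm/year × 263 years = 52.6 mm.

52.6 mm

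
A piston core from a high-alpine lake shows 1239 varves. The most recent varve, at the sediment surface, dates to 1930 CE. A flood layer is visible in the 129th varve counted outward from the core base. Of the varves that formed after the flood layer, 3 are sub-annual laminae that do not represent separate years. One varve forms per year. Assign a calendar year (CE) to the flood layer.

823 CE

Between varve 129 and the sediment surface there are 1239 − 129 = 1110 varves.
Excluding 3 false varves: 1110 − 3 = 1107.
1930 − 1107 = 823 CE.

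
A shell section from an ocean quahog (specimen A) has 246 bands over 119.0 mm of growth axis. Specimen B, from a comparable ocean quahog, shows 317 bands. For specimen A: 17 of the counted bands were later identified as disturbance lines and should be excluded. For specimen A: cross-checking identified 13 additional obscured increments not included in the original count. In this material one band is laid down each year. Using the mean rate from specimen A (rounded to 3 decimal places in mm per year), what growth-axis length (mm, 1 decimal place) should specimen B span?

156.0 mm

Specimen A: true band count = 246 − 17 + 13 = 242.
A: Mean rate = 119.0 mm / 242 years ≈ 0.492 mm per year.
For B, 0.492 mm/year × 317 years = 156.0 mm.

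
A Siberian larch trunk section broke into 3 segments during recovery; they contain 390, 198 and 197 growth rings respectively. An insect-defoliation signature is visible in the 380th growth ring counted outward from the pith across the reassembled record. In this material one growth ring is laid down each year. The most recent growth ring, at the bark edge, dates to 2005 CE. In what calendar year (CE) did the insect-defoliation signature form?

Total growth rings = 390 + 198 + 197 = 785.
The insect-defoliation signature sits at growth ring 380 from the pith, so 785 − 380 = 405 growth rings formed after it.
The growth ring at the bark edge is 2005 CE, so the insect-defoliation signature dates to 2005 − 405 = 1600 CE.

1600 CE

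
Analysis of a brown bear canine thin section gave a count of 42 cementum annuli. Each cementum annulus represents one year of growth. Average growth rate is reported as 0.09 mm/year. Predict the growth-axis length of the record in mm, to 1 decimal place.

42 years of growth are recorded.
Length ≈ 0.09 × 42 = 3.8 mm.

3.8 mm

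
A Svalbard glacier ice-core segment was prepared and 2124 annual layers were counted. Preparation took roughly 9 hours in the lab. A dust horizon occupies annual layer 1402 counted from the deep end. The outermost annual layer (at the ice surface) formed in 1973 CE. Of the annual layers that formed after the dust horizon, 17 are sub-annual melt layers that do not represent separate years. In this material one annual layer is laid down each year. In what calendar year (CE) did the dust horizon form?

1268 CE

2124 − 1402 = 722 annual layers lie beyond the dust horizon toward the ice surface.
Removing the 17 false annual layers leaves 722 − 17 = 705 true annual layers beyond the dust horizon.
The annual layer at the ice surface is 1973 CE, so the dust horizon dates to 1973 − 705 = 1268 CE.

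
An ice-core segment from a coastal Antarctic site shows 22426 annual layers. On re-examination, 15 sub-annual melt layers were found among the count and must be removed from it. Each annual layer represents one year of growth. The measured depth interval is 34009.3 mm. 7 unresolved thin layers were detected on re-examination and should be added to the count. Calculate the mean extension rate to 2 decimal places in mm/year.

1.52 mm/year

Correcting the raw count gives 22426 − 15 + 7 = 22418 true annual layers.
Mean rate = 34009.3 mm / 22418 years ≈ 1.52 mm/year.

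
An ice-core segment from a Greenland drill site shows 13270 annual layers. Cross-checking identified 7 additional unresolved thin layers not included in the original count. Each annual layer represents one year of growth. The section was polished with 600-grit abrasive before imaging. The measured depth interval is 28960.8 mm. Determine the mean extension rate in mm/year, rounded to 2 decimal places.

True annual layer count = 13270 + 7 = 13277.
Mean rate = 28960.8 mm / 13277 years ≈ 2.18 mm/year.

2.18 mm/year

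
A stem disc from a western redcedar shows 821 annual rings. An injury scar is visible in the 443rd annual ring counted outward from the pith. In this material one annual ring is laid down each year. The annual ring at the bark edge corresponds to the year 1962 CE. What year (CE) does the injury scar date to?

The injury scar sits at annual ring 443 from the pith, so 821 − 443 = 378 annual rings formed after it.
Counting back 378 years from 1962 CE places the injury scar in 1962 − 378 = 1584 CE.

1584 CE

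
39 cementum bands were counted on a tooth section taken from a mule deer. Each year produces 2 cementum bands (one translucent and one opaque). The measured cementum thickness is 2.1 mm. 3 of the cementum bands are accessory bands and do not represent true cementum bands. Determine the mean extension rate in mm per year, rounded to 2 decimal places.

Adjusted count: 39 − 3 = 36 cementum bands.
With 2 cementum bands per year, 36 / 2 = 18 years.
Mean rate = 2.1 mm / 18 years ≈ 0.12 mm per year.

0.12 mm per year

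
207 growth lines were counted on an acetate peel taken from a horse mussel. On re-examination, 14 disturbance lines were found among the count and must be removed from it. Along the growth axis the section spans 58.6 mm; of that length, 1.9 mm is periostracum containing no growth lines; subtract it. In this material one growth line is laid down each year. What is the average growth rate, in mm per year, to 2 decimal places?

0.29 mm per year

Adjusted count: 207 − 14 = 193 growth lines.
Net length = 58.6 − 1.9 = 56.7 mm.
56.7 mm over 193 years gives 56.7 / 193 ≈ 0.29 mm per year.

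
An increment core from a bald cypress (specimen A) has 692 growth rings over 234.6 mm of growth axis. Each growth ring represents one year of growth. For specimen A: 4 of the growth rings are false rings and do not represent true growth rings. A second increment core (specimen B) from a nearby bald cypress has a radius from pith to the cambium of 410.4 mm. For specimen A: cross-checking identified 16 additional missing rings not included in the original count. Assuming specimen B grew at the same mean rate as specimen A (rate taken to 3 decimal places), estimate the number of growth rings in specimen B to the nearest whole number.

1232 growth rings

Specimen A: true growth ring count = 692 − 4 + 16 = 704.
A: Mean rate = 234.6 mm / 704 years ≈ 0.333 mm per year.
B spans 410.4 / 0.333 = 1232.43 years ≈ 1232 growth rings.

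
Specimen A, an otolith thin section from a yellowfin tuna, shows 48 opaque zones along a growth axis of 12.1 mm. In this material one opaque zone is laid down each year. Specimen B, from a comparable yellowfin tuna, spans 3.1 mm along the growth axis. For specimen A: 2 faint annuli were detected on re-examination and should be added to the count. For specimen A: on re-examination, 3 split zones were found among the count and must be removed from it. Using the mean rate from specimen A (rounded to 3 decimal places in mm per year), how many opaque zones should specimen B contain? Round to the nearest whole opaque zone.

12 opaque zones

Specimen A: adjusted count: 48 − 3 + 2 = 47 opaque zones.
A: Extension rate ≈ 12.1 / 47 = 0.257 mm/yr.
B spans 3.1 / 0.257 = 12.06 years ≈ 12 opaque zones.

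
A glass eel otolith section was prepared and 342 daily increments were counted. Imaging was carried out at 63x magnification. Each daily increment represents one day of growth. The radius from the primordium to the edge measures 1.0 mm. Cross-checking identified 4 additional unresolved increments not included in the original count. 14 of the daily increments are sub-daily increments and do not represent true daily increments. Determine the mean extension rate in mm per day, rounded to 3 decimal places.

Correcting the raw count gives 342 − 14 + 4 = 332 true daily increments.
Mean rate = 1.0 mm / 332 days ≈ 0.003 mm per day.

0.003 mm per day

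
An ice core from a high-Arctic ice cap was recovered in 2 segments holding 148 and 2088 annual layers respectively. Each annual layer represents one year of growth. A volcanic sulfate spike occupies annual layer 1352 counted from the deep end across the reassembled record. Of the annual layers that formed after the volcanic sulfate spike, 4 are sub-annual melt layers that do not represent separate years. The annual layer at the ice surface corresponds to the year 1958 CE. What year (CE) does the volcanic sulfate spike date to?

Total annual layers = 148 + 2088 = 2236.
2236 − 1352 = 884 annual layers lie beyond the volcanic sulfate spike toward the ice surface.
Excluding 4 false annual layers: 884 − 4 = 880.
The annual layer at the ice surface is 1958 CE, so the volcanic sulfate spike dates to 1958 − 880 = 1078 CE.

1078 CE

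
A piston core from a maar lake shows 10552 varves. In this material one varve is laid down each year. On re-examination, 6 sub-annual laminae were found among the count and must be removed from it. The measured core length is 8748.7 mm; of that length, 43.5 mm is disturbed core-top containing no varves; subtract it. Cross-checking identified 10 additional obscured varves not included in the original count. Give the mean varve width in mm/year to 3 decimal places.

0.825 mm/year

After corrections the count is 10552 − 6 + 10 = 10556 varves.
Net length = 8748.7 − 43.5 = 8705.2 mm.
Extension rate ≈ 8705.2 / 10556 = 0.825 mm/year.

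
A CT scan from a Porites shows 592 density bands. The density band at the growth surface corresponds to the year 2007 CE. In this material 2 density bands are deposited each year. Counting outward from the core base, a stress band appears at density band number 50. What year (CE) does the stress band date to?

1736 CE

592 − 50 = 542 density bands lie beyond the stress band toward the growth surface.
Dividing by 2 density bands per year: 542 / 2 = 271 years.
2007 − 271 = 1736 CE.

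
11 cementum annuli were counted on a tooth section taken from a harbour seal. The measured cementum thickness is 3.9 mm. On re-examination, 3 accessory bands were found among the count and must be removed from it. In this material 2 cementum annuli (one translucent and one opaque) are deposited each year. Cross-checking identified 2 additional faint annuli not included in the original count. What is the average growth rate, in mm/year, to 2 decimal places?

0.78 mm/year

After corrections the count is 11 − 3 + 2 = 10 cementum annuli.
With 2 cementum annuli per year, 10 / 2 = 5 years.
3.9 mm over 5 years gives 3.9 / 5 ≈ 0.78 mm/year.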